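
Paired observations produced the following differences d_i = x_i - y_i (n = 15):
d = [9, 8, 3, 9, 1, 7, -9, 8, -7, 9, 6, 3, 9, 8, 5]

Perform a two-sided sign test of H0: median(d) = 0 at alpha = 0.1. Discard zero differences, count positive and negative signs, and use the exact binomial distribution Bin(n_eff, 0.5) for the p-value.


Step 1: Discard zero differences. Original n = 15; n_eff = number of nonzero differences = 15.
Nonzero differences (with sign): +9, +8, +3, +9, +1, +7, -9, +8, -7, +9, +6, +3, +9, +8, +5
Step 2: Count signs: positive = 13, negative = 2.
Step 3: Under H0: P(positive) = 0.5, so the number of positives S ~ Bin(15, 0.5).
Step 4: Two-sided exact p-value = sum of Bin(15,0.5) probabilities at or below the observed probability = 0.007385.
Step 5: alpha = 0.1. reject H0.

n_eff = 15, pos = 13, neg = 2, p = 0.007385, reject H0.


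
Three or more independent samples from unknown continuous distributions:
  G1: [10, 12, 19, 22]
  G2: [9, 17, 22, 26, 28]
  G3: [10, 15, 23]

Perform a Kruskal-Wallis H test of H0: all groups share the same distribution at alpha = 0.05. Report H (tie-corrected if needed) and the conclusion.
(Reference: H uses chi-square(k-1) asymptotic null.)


Step 1: Combine all N = 12 observations and assign midranks.
sorted (value, group, rank): (9,G2,1), (10,G1,2.5), (10,G3,2.5), (12,G1,4), (15,G3,5), (17,G2,6), (19,G1,7), (22,G1,8.5), (22,G2,8.5), (23,G3,10), (26,G2,11), (28,G2,12)
Step 2: Sum ranks within each group.
R_1 = 22 (n_1 = 4)
R_2 = 38.5 (n_2 = 5)
R_3 = 17.5 (n_3 = 3)
Step 3: H = 12/(N(N+1)) * sum(R_i^2/n_i) - 3(N+1)
     = 12/(12*13) * (22^2/4 + 38.5^2/5 + 17.5^2/3) - 3*13
     = 0.076923 * 519.533 - 39
     = 0.964103.
Step 4: Ties present; correction factor C = 1 - 12/(12^3 - 12) = 0.993007. Corrected H = 0.964103 / 0.993007 = 0.970892.
Step 5: Under H0, H ~ chi^2(2); p-value = 0.615423.
Step 6: alpha = 0.05. fail to reject H0.

H = 0.9709, df = 2, p = 0.615423, fail to reject H0.


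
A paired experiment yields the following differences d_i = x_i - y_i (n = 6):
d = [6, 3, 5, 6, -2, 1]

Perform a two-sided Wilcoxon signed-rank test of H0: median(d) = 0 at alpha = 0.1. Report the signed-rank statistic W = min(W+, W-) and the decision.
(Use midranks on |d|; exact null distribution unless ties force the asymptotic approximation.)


Step 1: Drop any zero differences (none here) and take |d_i|.
|d| = [6, 3, 5, 6, 2, 1]
Step 2: Midrank |d_i| (ties get averaged ranks).
ranks: |6|->5.5, |3|->3, |5|->4, |6|->5.5, |2|->2, |1|->1
Step 3: Attach original signs; sum ranks with positive sign and with negative sign.
W+ = 5.5 + 3 + 4 + 5.5 + 1 = 19
W- = 2 = 2
(Check: W+ + W- = 21 should equal n(n+1)/2 = 21.)
Step 4: Test statistic W = min(W+, W-) = 2.
Step 5: Ties in |d|, so use the tie-corrected normal approximation.
        E[W] = n(n+1)/4 = 6*7/4 = 10.5.
        Tie groups: |d|=6 (t=2); sum(t^3 - t) = 6.
        Var[W] = n(n+1)(2n+1)/24 - sum(t^3-t)/48 = 546/24 - 6/48 = 22.625.
        z = (W - E[W]) / sqrt(Var[W]) = (2 - 10.5) / 4.7566 = -1.7870.
        Two-sided p = 2*Phi(z) = 0.073937.
Step 6: alpha = 0.1. reject H0.

W+ = 19, W- = 2, W = min = 2, p = 0.073937, reject H0.


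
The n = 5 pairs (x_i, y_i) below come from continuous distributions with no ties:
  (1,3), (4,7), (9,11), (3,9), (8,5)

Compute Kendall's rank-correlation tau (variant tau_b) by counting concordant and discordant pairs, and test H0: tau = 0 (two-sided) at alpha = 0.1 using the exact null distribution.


Step 1: Enumerate the 10 unordered pairs (i,j) with i<j and classify each by sign(x_j-x_i) * sign(y_j-y_i).
  (1,2):dx=+3,dy=+4->C; (1,3):dx=+8,dy=+8->C; (1,4):dx=+2,dy=+6->C; (1,5):dx=+7,dy=+2->C
  (2,3):dx=+5,dy=+4->C; (2,4):dx=-1,dy=+2->D; (2,5):dx=+4,dy=-2->D; (3,4):dx=-6,dy=-2->C
  (3,5):dx=-1,dy=-6->C; (4,5):dx=+5,dy=-4->D
Step 2: C = 7, D = 3, total pairs = 10.
Step 3: tau = (C - D)/(n(n-1)/2) = (7 - 3)/10 = 0.400000.
Step 4: Exact two-sided p-value (enumerate n! = 120 permutations of y under H0): p = 0.483333.
Step 5: alpha = 0.1. fail to reject H0.

tau_b = 0.4000 (C=7, D=3), p = 0.483333, fail to reject H0.


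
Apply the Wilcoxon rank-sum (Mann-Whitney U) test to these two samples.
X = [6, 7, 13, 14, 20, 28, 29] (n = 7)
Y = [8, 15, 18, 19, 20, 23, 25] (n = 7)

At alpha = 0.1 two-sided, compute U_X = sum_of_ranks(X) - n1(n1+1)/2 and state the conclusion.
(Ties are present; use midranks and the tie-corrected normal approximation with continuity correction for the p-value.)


Step 1: Combine and sort all 14 observations; assign midranks.
sorted (value, group): (6,X), (7,X), (8,Y), (13,X), (14,X), (15,Y), (18,Y), (19,Y), (20,X), (20,Y), (23,Y), (25,Y), (28,X), (29,X)
ranks: 6->1, 7->2, 8->3, 13->4, 14->5, 15->6, 18->7, 19->8, 20->9.5, 20->9.5, 23->11, 25->12, 28->13, 29->14
Step 2: Rank sum for X: R1 = 1 + 2 + 4 + 5 + 9.5 + 13 + 14 = 48.5.
Step 3: U_X = R1 - n1(n1+1)/2 = 48.5 - 7*8/2 = 48.5 - 28 = 20.5.
       U_Y = n1*n2 - U_X = 49 - 20.5 = 28.5.
Step 4: Ties are present, so use the tie-corrected normal approximation (with continuity correction) for the p-value.
Step 5: p-value = 0.654365; compare to alpha = 0.1. fail to reject H0.

U_X = 20.5, p = 0.654365, fail to reject H0 at alpha = 0.1.


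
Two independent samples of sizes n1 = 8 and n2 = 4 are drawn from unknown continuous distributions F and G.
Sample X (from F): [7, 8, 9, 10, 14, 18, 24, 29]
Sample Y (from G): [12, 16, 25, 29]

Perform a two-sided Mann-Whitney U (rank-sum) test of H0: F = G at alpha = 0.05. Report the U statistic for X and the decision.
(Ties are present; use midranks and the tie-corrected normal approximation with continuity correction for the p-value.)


Step 1: Combine and sort all 12 observations; assign midranks.
sorted (value, group): (7,X), (8,X), (9,X), (10,X), (12,Y), (14,X), (16,Y), (18,X), (24,X), (25,Y), (29,X), (29,Y)
ranks: 7->1, 8->2, 9->3, 10->4, 12->5, 14->6, 16->7, 18->8, 24->9, 25->10, 29->11.5, 29->11.5
Step 2: Rank sum for X: R1 = 1 + 2 + 3 + 4 + 6 + 8 + 9 + 11.5 = 44.5.
Step 3: U_X = R1 - n1(n1+1)/2 = 44.5 - 8*9/2 = 44.5 - 36 = 8.5.
       U_Y = n1*n2 - U_X = 32 - 8.5 = 23.5.
Step 4: Ties are present, so use the tie-corrected normal approximation (with continuity correction) for the p-value.
Step 5: p-value = 0.233663; compare to alpha = 0.05. fail to reject H0.

U_X = 8.5, p = 0.233663, fail to reject H0 at alpha = 0.05.


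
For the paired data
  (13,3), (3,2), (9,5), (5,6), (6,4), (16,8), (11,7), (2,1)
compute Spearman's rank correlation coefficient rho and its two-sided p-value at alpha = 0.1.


Step 1: Rank x and y separately (midranks; no ties here).
rank(x): 13->7, 3->2, 9->5, 5->3, 6->4, 16->8, 11->6, 2->1
rank(y): 3->3, 2->2, 5->5, 6->6, 4->4, 8->8, 7->7, 1->1
Step 2: d_i = R_x(i) - R_y(i); compute d_i^2.
  (7-3)^2=16, (2-2)^2=0, (5-5)^2=0, (3-6)^2=9, (4-4)^2=0, (8-8)^2=0, (6-7)^2=1, (1-1)^2=0
sum(d^2) = 26.
Step 3: rho = 1 - 6*26 / (8*(8^2 - 1)) = 1 - 156/504 = 0.690476.
Step 4: Under H0, t = rho * sqrt((n-2)/(1-rho^2)) = 2.3382 ~ t(6).
Step 5: Two-sided p-value from the t-distribution with 6 df = 0.057990.
Step 6: alpha = 0.1. reject H0.

rho = 0.6905, p = 0.057990, reject H0 at alpha = 0.1.


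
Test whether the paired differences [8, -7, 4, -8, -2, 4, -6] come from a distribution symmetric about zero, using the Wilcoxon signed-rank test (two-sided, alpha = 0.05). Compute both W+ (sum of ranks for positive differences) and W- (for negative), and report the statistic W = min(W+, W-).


Step 1: Drop any zero differences (none here) and take |d_i|.
|d| = [8, 7, 4, 8, 2, 4, 6]
Step 2: Midrank |d_i| (ties get averaged ranks).
ranks: |8|->6.5, |7|->5, |4|->2.5, |8|->6.5, |2|->1, |4|->2.5, |6|->4
Step 3: Attach original signs; sum ranks with positive sign and with negative sign.
W+ = 6.5 + 2.5 + 2.5 = 11.5
W- = 5 + 6.5 + 1 + 4 = 16.5
(Check: W+ + W- = 28 should equal n(n+1)/2 = 28.)
Step 4: Test statistic W = min(W+, W-) = 11.5.
Step 5: Ties in |d|, so use the tie-corrected normal approximation.
        E[W] = n(n+1)/4 = 7*8/4 = 14.
        Tie groups: |d|=4 (t=2), |d|=8 (t=2); sum(t^3 - t) = 12.
        Var[W] = n(n+1)(2n+1)/24 - sum(t^3-t)/48 = 840/24 - 12/48 = 34.75.
        z = (W - E[W]) / sqrt(Var[W]) = (11.5 - 14) / 5.8949 = -0.4241.
        Two-sided p = 2*Phi(z) = 0.671497.
Step 6: alpha = 0.05. fail to reject H0.

W+ = 11.5, W- = 16.5, W = min = 11.5, p = 0.671497, fail to reject H0.


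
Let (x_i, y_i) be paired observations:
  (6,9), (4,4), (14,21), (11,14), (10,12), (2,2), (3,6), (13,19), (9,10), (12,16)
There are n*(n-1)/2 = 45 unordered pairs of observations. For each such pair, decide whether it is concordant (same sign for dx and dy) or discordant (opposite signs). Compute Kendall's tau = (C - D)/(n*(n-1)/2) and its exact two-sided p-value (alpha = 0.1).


Step 1: Enumerate the 45 unordered pairs (i,j) with i<j and classify each by sign(x_j-x_i) * sign(y_j-y_i).
  (1,2):dx=-2,dy=-5->C; (1,3):dx=+8,dy=+12->C; (1,4):dx=+5,dy=+5->C; (1,5):dx=+4,dy=+3->C
  (1,6):dx=-4,dy=-7->C; (1,7):dx=-3,dy=-3->C; (1,8):dx=+7,dy=+10->C; (1,9):dx=+3,dy=+1->C
  (1,10):dx=+6,dy=+7->C; (2,3):dx=+10,dy=+17->C; (2,4):dx=+7,dy=+10->C; (2,5):dx=+6,dy=+8->C
  (2,6):dx=-2,dy=-2->C; (2,7):dx=-1,dy=+2->D; (2,8):dx=+9,dy=+15->C; (2,9):dx=+5,dy=+6->C
  (2,10):dx=+8,dy=+12->C; (3,4):dx=-3,dy=-7->C; (3,5):dx=-4,dy=-9->C; (3,6):dx=-12,dy=-19->C
  (3,7):dx=-11,dy=-15->C; (3,8):dx=-1,dy=-2->C; (3,9):dx=-5,dy=-11->C; (3,10):dx=-2,dy=-5->C
  (4,5):dx=-1,dy=-2->C; (4,6):dx=-9,dy=-12->C; (4,7):dx=-8,dy=-8->C; (4,8):dx=+2,dy=+5->C
  (4,9):dx=-2,dy=-4->C; (4,10):dx=+1,dy=+2->C; (5,6):dx=-8,dy=-10->C; (5,7):dx=-7,dy=-6->C
  (5,8):dx=+3,dy=+7->C; (5,9):dx=-1,dy=-2->C; (5,10):dx=+2,dy=+4->C; (6,7):dx=+1,dy=+4->C
  (6,8):dx=+11,dy=+17->C; (6,9):dx=+7,dy=+8->C; (6,10):dx=+10,dy=+14->C; (7,8):dx=+10,dy=+13->C
  (7,9):dx=+6,dy=+4->C; (7,10):dx=+9,dy=+10->C; (8,9):dx=-4,dy=-9->C; (8,10):dx=-1,dy=-3->C
  (9,10):dx=+3,dy=+6->C
Step 2: C = 44, D = 1, total pairs = 45.
Step 3: tau = (C - D)/(n(n-1)/2) = (44 - 1)/45 = 0.955556.
Step 4: Exact two-sided p-value (enumerate n! = 3628800 permutations of y under H0): p = 0.000006.
Step 5: alpha = 0.1. reject H0.

tau_b = 0.9556 (C=44, D=1), p = 0.000006, reject H0.


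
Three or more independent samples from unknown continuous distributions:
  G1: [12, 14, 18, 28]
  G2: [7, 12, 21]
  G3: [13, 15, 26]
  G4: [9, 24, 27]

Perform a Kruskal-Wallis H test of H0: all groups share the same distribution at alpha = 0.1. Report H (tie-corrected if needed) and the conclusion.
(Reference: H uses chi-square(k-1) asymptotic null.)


Step 1: Combine all N = 13 observations and assign midranks.
sorted (value, group, rank): (7,G2,1), (9,G4,2), (12,G1,3.5), (12,G2,3.5), (13,G3,5), (14,G1,6), (15,G3,7), (18,G1,8), (21,G2,9), (24,G4,10), (26,G3,11), (27,G4,12), (28,G1,13)
Step 2: Sum ranks within each group.
R_1 = 30.5 (n_1 = 4)
R_2 = 13.5 (n_2 = 3)
R_3 = 23 (n_3 = 3)
R_4 = 24 (n_4 = 3)
Step 3: H = 12/(N(N+1)) * sum(R_i^2/n_i) - 3(N+1)
     = 12/(13*14) * (30.5^2/4 + 13.5^2/3 + 23^2/3 + 24^2/3) - 3*14
     = 0.065934 * 661.646 - 42
     = 1.625000.
Step 4: Ties present; correction factor C = 1 - 6/(13^3 - 13) = 0.997253. Corrected H = 1.625000 / 0.997253 = 1.629477.
Step 5: Under H0, H ~ chi^2(3); p-value = 0.652725.
Step 6: alpha = 0.1. fail to reject H0.

H = 1.6295, df = 3, p = 0.652725, fail to reject H0.


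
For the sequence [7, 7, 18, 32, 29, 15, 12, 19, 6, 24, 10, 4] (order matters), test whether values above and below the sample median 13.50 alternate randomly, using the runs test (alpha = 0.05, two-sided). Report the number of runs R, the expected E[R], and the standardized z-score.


Step 1: Compute median = 13.50; label A = above, B = below.
Labels in order: BBAAAABABABB  (n_A = 6, n_B = 6)
Step 2: Count runs R = 7.
Step 3: Under H0 (random ordering), E[R] = 2*n_A*n_B/(n_A+n_B) + 1 = 2*6*6/12 + 1 = 7.0000.
        Var[R] = 2*n_A*n_B*(2*n_A*n_B - n_A - n_B) / ((n_A+n_B)^2 * (n_A+n_B-1)) = 4320/1584 = 2.7273.
        SD[R] = 1.6514.
Step 4: R = E[R], so z = 0 with no continuity correction.
Step 5: Two-sided p-value via normal approximation = 2*(1 - Phi(|z|)) = 1.000000.
Step 6: alpha = 0.05. fail to reject H0.

R = 7, z = 0.0000, p = 1.000000, fail to reject H0.


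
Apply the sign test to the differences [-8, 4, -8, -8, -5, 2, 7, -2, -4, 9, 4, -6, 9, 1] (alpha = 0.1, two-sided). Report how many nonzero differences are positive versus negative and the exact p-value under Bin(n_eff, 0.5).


Step 1: Discard zero differences. Original n = 14; n_eff = number of nonzero differences = 14.
Nonzero differences (with sign): -8, +4, -8, -8, -5, +2, +7, -2, -4, +9, +4, -6, +9, +1
Step 2: Count signs: positive = 7, negative = 7.
Step 3: Under H0: P(positive) = 0.5, so the number of positives S ~ Bin(14, 0.5).
Step 4: Two-sided exact p-value = sum of Bin(14,0.5) probabilities at or below the observed probability = 1.000000.
Step 5: alpha = 0.1. fail to reject H0.

n_eff = 14, pos = 7, neg = 7, p = 1.000000, fail to reject H0.


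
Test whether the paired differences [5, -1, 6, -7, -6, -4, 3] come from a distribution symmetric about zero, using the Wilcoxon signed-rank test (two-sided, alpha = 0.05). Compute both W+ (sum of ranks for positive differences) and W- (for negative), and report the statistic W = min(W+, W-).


Step 1: Drop any zero differences (none here) and take |d_i|.
|d| = [5, 1, 6, 7, 6, 4, 3]
Step 2: Midrank |d_i| (ties get averaged ranks).
ranks: |5|->4, |1|->1, |6|->5.5, |7|->7, |6|->5.5, |4|->3, |3|->2
Step 3: Attach original signs; sum ranks with positive sign and with negative sign.
W+ = 4 + 5.5 + 2 = 11.5
W- = 1 + 7 + 5.5 + 3 = 16.5
(Check: W+ + W- = 28 should equal n(n+1)/2 = 28.)
Step 4: Test statistic W = min(W+, W-) = 11.5.
Step 5: Ties in |d|, so use the tie-corrected normal approximation.
        E[W] = n(n+1)/4 = 7*8/4 = 14.
        Tie groups: |d|=6 (t=2); sum(t^3 - t) = 6.
        Var[W] = n(n+1)(2n+1)/24 - sum(t^3-t)/48 = 840/24 - 6/48 = 34.875.
        z = (W - E[W]) / sqrt(Var[W]) = (11.5 - 14) / 5.9055 = -0.4233.
        Two-sided p = 2*Phi(z) = 0.672052.
Step 6: alpha = 0.05. fail to reject H0.

W+ = 11.5, W- = 16.5, W = min = 11.5, p = 0.672052, fail to reject H0.


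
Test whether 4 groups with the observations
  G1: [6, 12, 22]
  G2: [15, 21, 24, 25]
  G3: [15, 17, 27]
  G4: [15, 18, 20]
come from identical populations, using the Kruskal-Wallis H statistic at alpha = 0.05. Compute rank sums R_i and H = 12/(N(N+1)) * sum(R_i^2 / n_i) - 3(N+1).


Step 1: Combine all N = 13 observations and assign midranks.
sorted (value, group, rank): (6,G1,1), (12,G1,2), (15,G2,4), (15,G3,4), (15,G4,4), (17,G3,6), (18,G4,7), (20,G4,8), (21,G2,9), (22,G1,10), (24,G2,11), (25,G2,12), (27,G3,13)
Step 2: Sum ranks within each group.
R_1 = 13 (n_1 = 3)
R_2 = 36 (n_2 = 4)
R_3 = 23 (n_3 = 3)
R_4 = 19 (n_4 = 3)
Step 3: H = 12/(N(N+1)) * sum(R_i^2/n_i) - 3(N+1)
     = 12/(13*14) * (13^2/3 + 36^2/4 + 23^2/3 + 19^2/3) - 3*14
     = 0.065934 * 677 - 42
     = 2.637363.
Step 4: Ties present; correction factor C = 1 - 24/(13^3 - 13) = 0.989011. Corrected H = 2.637363 / 0.989011 = 2.666667.
Step 5: Under H0, H ~ chi^2(3); p-value = 0.445922.
Step 6: alpha = 0.05. fail to reject H0.

H = 2.6667, df = 3, p = 0.445922, fail to reject H0.


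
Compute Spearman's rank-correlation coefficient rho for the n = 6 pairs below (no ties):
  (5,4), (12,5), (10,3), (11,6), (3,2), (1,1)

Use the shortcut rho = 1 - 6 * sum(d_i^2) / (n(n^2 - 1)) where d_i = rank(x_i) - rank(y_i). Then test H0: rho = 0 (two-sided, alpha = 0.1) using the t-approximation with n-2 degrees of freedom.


Step 1: Rank x and y separately (midranks; no ties here).
rank(x): 5->3, 12->6, 10->4, 11->5, 3->2, 1->1
rank(y): 4->4, 5->5, 3->3, 6->6, 2->2, 1->1
Step 2: d_i = R_x(i) - R_y(i); compute d_i^2.
  (3-4)^2=1, (6-5)^2=1, (4-3)^2=1, (5-6)^2=1, (2-2)^2=0, (1-1)^2=0
sum(d^2) = 4.
Step 3: rho = 1 - 6*4 / (6*(6^2 - 1)) = 1 - 24/210 = 0.885714.
Step 4: Under H0, t = rho * sqrt((n-2)/(1-rho^2)) = 3.8158 ~ t(4).
Step 5: Two-sided p-value from the t-distribution with 4 df = 0.018845.
Step 6: alpha = 0.1. reject H0.

rho = 0.8857, p = 0.018845, reject H0 at alpha = 0.1.


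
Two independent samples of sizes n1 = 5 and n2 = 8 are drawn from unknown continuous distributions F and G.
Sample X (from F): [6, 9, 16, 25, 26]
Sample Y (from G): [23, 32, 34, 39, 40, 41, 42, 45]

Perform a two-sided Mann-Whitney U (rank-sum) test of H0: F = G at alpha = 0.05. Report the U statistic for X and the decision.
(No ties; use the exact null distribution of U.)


Step 1: Combine and sort all 13 observations; assign midranks.
sorted (value, group): (6,X), (9,X), (16,X), (23,Y), (25,X), (26,X), (32,Y), (34,Y), (39,Y), (40,Y), (41,Y), (42,Y), (45,Y)
ranks: 6->1, 9->2, 16->3, 23->4, 25->5, 26->6, 32->7, 34->8, 39->9, 40->10, 41->11, 42->12, 45->13
Step 2: Rank sum for X: R1 = 1 + 2 + 3 + 5 + 6 = 17.
Step 3: U_X = R1 - n1(n1+1)/2 = 17 - 5*6/2 = 17 - 15 = 2.
       U_Y = n1*n2 - U_X = 40 - 2 = 38.
Step 4: No ties, so the exact null distribution of U (based on enumerating the C(13,5) = 1287 equally likely rank assignments) gives the two-sided p-value.
Step 5: p-value = 0.006216; compare to alpha = 0.05. reject H0.

U_X = 2, p = 0.006216, reject H0 at alpha = 0.05.


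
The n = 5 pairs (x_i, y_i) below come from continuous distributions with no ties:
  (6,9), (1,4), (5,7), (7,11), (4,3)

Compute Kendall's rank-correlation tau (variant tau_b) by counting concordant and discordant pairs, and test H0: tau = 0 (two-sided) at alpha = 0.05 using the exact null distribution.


Step 1: Enumerate the 10 unordered pairs (i,j) with i<j and classify each by sign(x_j-x_i) * sign(y_j-y_i).
  (1,2):dx=-5,dy=-5->C; (1,3):dx=-1,dy=-2->C; (1,4):dx=+1,dy=+2->C; (1,5):dx=-2,dy=-6->C
  (2,3):dx=+4,dy=+3->C; (2,4):dx=+6,dy=+7->C; (2,5):dx=+3,dy=-1->D; (3,4):dx=+2,dy=+4->C
  (3,5):dx=-1,dy=-4->C; (4,5):dx=-3,dy=-8->C
Step 2: C = 9, D = 1, total pairs = 10.
Step 3: tau = (C - D)/(n(n-1)/2) = (9 - 1)/10 = 0.800000.
Step 4: Exact two-sided p-value (enumerate n! = 120 permutations of y under H0): p = 0.083333.
Step 5: alpha = 0.05. fail to reject H0.

tau_b = 0.8000 (C=9, D=1), p = 0.083333, fail to reject H0.


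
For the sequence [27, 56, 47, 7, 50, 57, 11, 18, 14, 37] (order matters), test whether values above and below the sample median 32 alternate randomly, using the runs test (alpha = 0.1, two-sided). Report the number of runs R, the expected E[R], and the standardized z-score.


Step 1: Compute median = 32; label A = above, B = below.
Labels in order: BAABAABBBA  (n_A = 5, n_B = 5)
Step 2: Count runs R = 6.
Step 3: Under H0 (random ordering), E[R] = 2*n_A*n_B/(n_A+n_B) + 1 = 2*5*5/10 + 1 = 6.0000.
        Var[R] = 2*n_A*n_B*(2*n_A*n_B - n_A - n_B) / ((n_A+n_B)^2 * (n_A+n_B-1)) = 2000/900 = 2.2222.
        SD[R] = 1.4907.
Step 4: R = E[R], so z = 0 with no continuity correction.
Step 5: Two-sided p-value via normal approximation = 2*(1 - Phi(|z|)) = 1.000000.
Step 6: alpha = 0.1. fail to reject H0.

R = 6, z = 0.0000, p = 1.000000, fail to reject H0.


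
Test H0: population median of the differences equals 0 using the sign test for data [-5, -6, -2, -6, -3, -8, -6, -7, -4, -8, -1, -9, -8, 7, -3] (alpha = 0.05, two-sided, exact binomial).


Step 1: Discard zero differences. Original n = 15; n_eff = number of nonzero differences = 15.
Nonzero differences (with sign): -5, -6, -2, -6, -3, -8, -6, -7, -4, -8, -1, -9, -8, +7, -3
Step 2: Count signs: positive = 1, negative = 14.
Step 3: Under H0: P(positive) = 0.5, so the number of positives S ~ Bin(15, 0.5).
Step 4: Two-sided exact p-value = sum of Bin(15,0.5) probabilities at or below the observed probability = 0.000977.
Step 5: alpha = 0.05. reject H0.

n_eff = 15, pos = 1, neg = 14, p = 0.000977, reject H0.


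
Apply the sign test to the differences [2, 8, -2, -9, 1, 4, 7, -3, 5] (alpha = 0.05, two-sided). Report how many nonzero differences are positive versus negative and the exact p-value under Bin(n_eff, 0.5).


Step 1: Discard zero differences. Original n = 9; n_eff = number of nonzero differences = 9.
Nonzero differences (with sign): +2, +8, -2, -9, +1, +4, +7, -3, +5
Step 2: Count signs: positive = 6, negative = 3.
Step 3: Under H0: P(positive) = 0.5, so the number of positives S ~ Bin(9, 0.5).
Step 4: Two-sided exact p-value = sum of Bin(9,0.5) probabilities at or below the observed probability = 0.507812.
Step 5: alpha = 0.05. fail to reject H0.

n_eff = 9, pos = 6, neg = 3, p = 0.507812, fail to reject H0.


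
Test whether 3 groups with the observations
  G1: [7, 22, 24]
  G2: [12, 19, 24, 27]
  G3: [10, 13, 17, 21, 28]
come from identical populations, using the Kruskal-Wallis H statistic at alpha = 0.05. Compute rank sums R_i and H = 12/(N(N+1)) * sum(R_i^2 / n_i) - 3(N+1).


Step 1: Combine all N = 12 observations and assign midranks.
sorted (value, group, rank): (7,G1,1), (10,G3,2), (12,G2,3), (13,G3,4), (17,G3,5), (19,G2,6), (21,G3,7), (22,G1,8), (24,G1,9.5), (24,G2,9.5), (27,G2,11), (28,G3,12)
Step 2: Sum ranks within each group.
R_1 = 18.5 (n_1 = 3)
R_2 = 29.5 (n_2 = 4)
R_3 = 30 (n_3 = 5)
Step 3: H = 12/(N(N+1)) * sum(R_i^2/n_i) - 3(N+1)
     = 12/(12*13) * (18.5^2/3 + 29.5^2/4 + 30^2/5) - 3*13
     = 0.076923 * 511.646 - 39
     = 0.357372.
Step 4: Ties present; correction factor C = 1 - 6/(12^3 - 12) = 0.996503. Corrected H = 0.357372 / 0.996503 = 0.358626.
Step 5: Under H0, H ~ chi^2(2); p-value = 0.835844.
Step 6: alpha = 0.05. fail to reject H0.

H = 0.3586, df = 2, p = 0.835844, fail to reject H0.


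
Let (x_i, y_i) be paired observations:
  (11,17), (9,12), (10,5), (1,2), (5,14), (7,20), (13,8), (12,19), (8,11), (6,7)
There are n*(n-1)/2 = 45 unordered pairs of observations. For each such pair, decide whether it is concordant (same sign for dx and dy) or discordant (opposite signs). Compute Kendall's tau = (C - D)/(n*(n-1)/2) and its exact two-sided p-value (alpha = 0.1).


Step 1: Enumerate the 45 unordered pairs (i,j) with i<j and classify each by sign(x_j-x_i) * sign(y_j-y_i).
  (1,2):dx=-2,dy=-5->C; (1,3):dx=-1,dy=-12->C; (1,4):dx=-10,dy=-15->C; (1,5):dx=-6,dy=-3->C
  (1,6):dx=-4,dy=+3->D; (1,7):dx=+2,dy=-9->D; (1,8):dx=+1,dy=+2->C; (1,9):dx=-3,dy=-6->C
  (1,10):dx=-5,dy=-10->C; (2,3):dx=+1,dy=-7->D; (2,4):dx=-8,dy=-10->C; (2,5):dx=-4,dy=+2->D
  (2,6):dx=-2,dy=+8->D; (2,7):dx=+4,dy=-4->D; (2,8):dx=+3,dy=+7->C; (2,9):dx=-1,dy=-1->C
  (2,10):dx=-3,dy=-5->C; (3,4):dx=-9,dy=-3->C; (3,5):dx=-5,dy=+9->D; (3,6):dx=-3,dy=+15->D
  (3,7):dx=+3,dy=+3->C; (3,8):dx=+2,dy=+14->C; (3,9):dx=-2,dy=+6->D; (3,10):dx=-4,dy=+2->D
  (4,5):dx=+4,dy=+12->C; (4,6):dx=+6,dy=+18->C; (4,7):dx=+12,dy=+6->C; (4,8):dx=+11,dy=+17->C
  (4,9):dx=+7,dy=+9->C; (4,10):dx=+5,dy=+5->C; (5,6):dx=+2,dy=+6->C; (5,7):dx=+8,dy=-6->D
  (5,8):dx=+7,dy=+5->C; (5,9):dx=+3,dy=-3->D; (5,10):dx=+1,dy=-7->D; (6,7):dx=+6,dy=-12->D
  (6,8):dx=+5,dy=-1->D; (6,9):dx=+1,dy=-9->D; (6,10):dx=-1,dy=-13->C; (7,8):dx=-1,dy=+11->D
  (7,9):dx=-5,dy=+3->D; (7,10):dx=-7,dy=-1->C; (8,9):dx=-4,dy=-8->C; (8,10):dx=-6,dy=-12->C
  (9,10):dx=-2,dy=-4->C
Step 2: C = 27, D = 18, total pairs = 45.
Step 3: tau = (C - D)/(n(n-1)/2) = (27 - 18)/45 = 0.200000.
Step 4: Exact two-sided p-value (enumerate n! = 3628800 permutations of y under H0): p = 0.484313.
Step 5: alpha = 0.1. fail to reject H0.

tau_b = 0.2000 (C=27, D=18), p = 0.484313, fail to reject H0.


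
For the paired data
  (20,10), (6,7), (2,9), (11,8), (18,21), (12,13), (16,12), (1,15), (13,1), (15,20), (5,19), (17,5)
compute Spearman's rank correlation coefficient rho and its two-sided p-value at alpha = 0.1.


Step 1: Rank x and y separately (midranks; no ties here).
rank(x): 20->12, 6->4, 2->2, 11->5, 18->11, 12->6, 16->9, 1->1, 13->7, 15->8, 5->3, 17->10
rank(y): 10->6, 7->3, 9->5, 8->4, 21->12, 13->8, 12->7, 15->9, 1->1, 20->11, 19->10, 5->2
Step 2: d_i = R_x(i) - R_y(i); compute d_i^2.
  (12-6)^2=36, (4-3)^2=1, (2-5)^2=9, (5-4)^2=1, (11-12)^2=1, (6-8)^2=4, (9-7)^2=4, (1-9)^2=64, (7-1)^2=36, (8-11)^2=9, (3-10)^2=49, (10-2)^2=64
sum(d^2) = 278.
Step 3: rho = 1 - 6*278 / (12*(12^2 - 1)) = 1 - 1668/1716 = 0.027972.
Step 4: Under H0, t = rho * sqrt((n-2)/(1-rho^2)) = 0.0885 ~ t(10).
Step 5: Two-sided p-value from the t-distribution with 10 df = 0.931234.
Step 6: alpha = 0.1. fail to reject H0.

rho = 0.0280, p = 0.931234, fail to reject H0 at alpha = 0.1.


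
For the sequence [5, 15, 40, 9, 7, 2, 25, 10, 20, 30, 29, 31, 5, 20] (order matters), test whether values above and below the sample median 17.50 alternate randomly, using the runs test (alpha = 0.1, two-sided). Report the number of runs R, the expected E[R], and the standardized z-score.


Step 1: Compute median = 17.50; label A = above, B = below.
Labels in order: BBABBBABAAAABA  (n_A = 7, n_B = 7)
Step 2: Count runs R = 8.
Step 3: Under H0 (random ordering), E[R] = 2*n_A*n_B/(n_A+n_B) + 1 = 2*7*7/14 + 1 = 8.0000.
        Var[R] = 2*n_A*n_B*(2*n_A*n_B - n_A - n_B) / ((n_A+n_B)^2 * (n_A+n_B-1)) = 8232/2548 = 3.2308.
        SD[R] = 1.7974.
Step 4: R = E[R], so z = 0 with no continuity correction.
Step 5: Two-sided p-value via normal approximation = 2*(1 - Phi(|z|)) = 1.000000.
Step 6: alpha = 0.1. fail to reject H0.

R = 8, z = 0.0000, p = 1.000000, fail to reject H0.


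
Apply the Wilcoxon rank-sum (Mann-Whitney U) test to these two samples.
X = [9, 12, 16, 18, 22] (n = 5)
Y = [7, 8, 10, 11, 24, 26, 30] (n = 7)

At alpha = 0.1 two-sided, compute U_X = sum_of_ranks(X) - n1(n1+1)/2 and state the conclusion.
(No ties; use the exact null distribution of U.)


Step 1: Combine and sort all 12 observations; assign midranks.
sorted (value, group): (7,Y), (8,Y), (9,X), (10,Y), (11,Y), (12,X), (16,X), (18,X), (22,X), (24,Y), (26,Y), (30,Y)
ranks: 7->1, 8->2, 9->3, 10->4, 11->5, 12->6, 16->7, 18->8, 22->9, 24->10, 26->11, 30->12
Step 2: Rank sum for X: R1 = 3 + 6 + 7 + 8 + 9 = 33.
Step 3: U_X = R1 - n1(n1+1)/2 = 33 - 5*6/2 = 33 - 15 = 18.
       U_Y = n1*n2 - U_X = 35 - 18 = 17.
Step 4: No ties, so the exact null distribution of U (based on enumerating the C(12,5) = 792 equally likely rank assignments) gives the two-sided p-value.
Step 5: p-value = 1.000000; compare to alpha = 0.1. fail to reject H0.

U_X = 18, p = 1.000000, fail to reject H0 at alpha = 0.1.


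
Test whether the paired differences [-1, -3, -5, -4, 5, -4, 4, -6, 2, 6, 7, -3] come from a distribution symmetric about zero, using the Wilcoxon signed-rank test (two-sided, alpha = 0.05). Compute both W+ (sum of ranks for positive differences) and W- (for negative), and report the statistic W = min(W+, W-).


Step 1: Drop any zero differences (none here) and take |d_i|.
|d| = [1, 3, 5, 4, 5, 4, 4, 6, 2, 6, 7, 3]
Step 2: Midrank |d_i| (ties get averaged ranks).
ranks: |1|->1, |3|->3.5, |5|->8.5, |4|->6, |5|->8.5, |4|->6, |4|->6, |6|->10.5, |2|->2, |6|->10.5, |7|->12, |3|->3.5
Step 3: Attach original signs; sum ranks with positive sign and with negative sign.
W+ = 8.5 + 6 + 2 + 10.5 + 12 = 39
W- = 1 + 3.5 + 8.5 + 6 + 6 + 10.5 + 3.5 = 39
(Check: W+ + W- = 78 should equal n(n+1)/2 = 78.)
Step 4: Test statistic W = min(W+, W-) = 39.
Step 5: Ties in |d|, so use the tie-corrected normal approximation.
        E[W] = n(n+1)/4 = 12*13/4 = 39.
        Tie groups: |d|=3 (t=2), |d|=4 (t=3), |d|=5 (t=2), |d|=6 (t=2); sum(t^3 - t) = 42.
        Var[W] = n(n+1)(2n+1)/24 - sum(t^3-t)/48 = 3900/24 - 42/48 = 161.625.
        z = (W - E[W]) / sqrt(Var[W]) = (39 - 39) / 12.7132 = 0.0000.
        Two-sided p = 2*Phi(z) = 1.000000.
Step 6: alpha = 0.05. fail to reject H0.

W+ = 39, W- = 39, W = min = 39, p = 1.000000, fail to reject H0.


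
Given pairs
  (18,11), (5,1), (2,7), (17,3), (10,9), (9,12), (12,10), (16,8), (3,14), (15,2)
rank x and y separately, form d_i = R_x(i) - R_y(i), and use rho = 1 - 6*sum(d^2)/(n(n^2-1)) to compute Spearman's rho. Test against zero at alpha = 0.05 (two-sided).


Step 1: Rank x and y separately (midranks; no ties here).
rank(x): 18->10, 5->3, 2->1, 17->9, 10->5, 9->4, 12->6, 16->8, 3->2, 15->7
rank(y): 11->8, 1->1, 7->4, 3->3, 9->6, 12->9, 10->7, 8->5, 14->10, 2->2
Step 2: d_i = R_x(i) - R_y(i); compute d_i^2.
  (10-8)^2=4, (3-1)^2=4, (1-4)^2=9, (9-3)^2=36, (5-6)^2=1, (4-9)^2=25, (6-7)^2=1, (8-5)^2=9, (2-10)^2=64, (7-2)^2=25
sum(d^2) = 178.
Step 3: rho = 1 - 6*178 / (10*(10^2 - 1)) = 1 - 1068/990 = -0.078788.
Step 4: Under H0, t = rho * sqrt((n-2)/(1-rho^2)) = -0.2235 ~ t(8).
Step 5: Two-sided p-value from the t-distribution with 8 df = 0.828717.
Step 6: alpha = 0.05. fail to reject H0.

rho = -0.0788, p = 0.828717, fail to reject H0 at alpha = 0.05.


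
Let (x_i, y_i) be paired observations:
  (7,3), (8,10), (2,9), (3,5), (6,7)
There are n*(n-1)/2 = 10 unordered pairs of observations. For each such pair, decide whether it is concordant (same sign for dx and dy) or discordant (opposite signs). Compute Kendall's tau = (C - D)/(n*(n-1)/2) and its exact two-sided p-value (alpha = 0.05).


Step 1: Enumerate the 10 unordered pairs (i,j) with i<j and classify each by sign(x_j-x_i) * sign(y_j-y_i).
  (1,2):dx=+1,dy=+7->C; (1,3):dx=-5,dy=+6->D; (1,4):dx=-4,dy=+2->D; (1,5):dx=-1,dy=+4->D
  (2,3):dx=-6,dy=-1->C; (2,4):dx=-5,dy=-5->C; (2,5):dx=-2,dy=-3->C; (3,4):dx=+1,dy=-4->D
  (3,5):dx=+4,dy=-2->D; (4,5):dx=+3,dy=+2->C
Step 2: C = 5, D = 5, total pairs = 10.
Step 3: tau = (C - D)/(n(n-1)/2) = (5 - 5)/10 = 0.000000.
Step 4: Exact two-sided p-value (enumerate n! = 120 permutations of y under H0): p = 1.000000.
Step 5: alpha = 0.05. fail to reject H0.

tau_b = 0.0000 (C=5, D=5), p = 1.000000, fail to reject H0.


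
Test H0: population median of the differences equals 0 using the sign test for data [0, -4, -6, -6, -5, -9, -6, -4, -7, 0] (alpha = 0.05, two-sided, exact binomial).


Step 1: Discard zero differences. Original n = 10; n_eff = number of nonzero differences = 8.
Nonzero differences (with sign): -4, -6, -6, -5, -9, -6, -4, -7
Step 2: Count signs: positive = 0, negative = 8.
Step 3: Under H0: P(positive) = 0.5, so the number of positives S ~ Bin(8, 0.5).
Step 4: Two-sided exact p-value = sum of Bin(8,0.5) probabilities at or below the observed probability = 0.007812.
Step 5: alpha = 0.05. reject H0.

n_eff = 8, pos = 0, neg = 8, p = 0.007812, reject H0.


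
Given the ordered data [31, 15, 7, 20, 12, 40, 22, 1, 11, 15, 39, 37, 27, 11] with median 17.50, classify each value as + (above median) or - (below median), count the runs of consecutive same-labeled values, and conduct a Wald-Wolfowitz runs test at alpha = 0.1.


Step 1: Compute median = 17.50; label A = above, B = below.
Labels in order: ABBABAABBBAAAB  (n_A = 7, n_B = 7)
Step 2: Count runs R = 8.
Step 3: Under H0 (random ordering), E[R] = 2*n_A*n_B/(n_A+n_B) + 1 = 2*7*7/14 + 1 = 8.0000.
        Var[R] = 2*n_A*n_B*(2*n_A*n_B - n_A - n_B) / ((n_A+n_B)^2 * (n_A+n_B-1)) = 8232/2548 = 3.2308.
        SD[R] = 1.7974.
Step 4: R = E[R], so z = 0 with no continuity correction.
Step 5: Two-sided p-value via normal approximation = 2*(1 - Phi(|z|)) = 1.000000.
Step 6: alpha = 0.1. fail to reject H0.

R = 8, z = 0.0000, p = 1.000000, fail to reject H0.


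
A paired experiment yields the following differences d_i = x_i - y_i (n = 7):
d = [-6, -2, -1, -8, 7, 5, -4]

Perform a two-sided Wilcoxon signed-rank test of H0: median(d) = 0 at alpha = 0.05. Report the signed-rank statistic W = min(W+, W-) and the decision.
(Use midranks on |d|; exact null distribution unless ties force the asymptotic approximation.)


Step 1: Drop any zero differences (none here) and take |d_i|.
|d| = [6, 2, 1, 8, 7, 5, 4]
Step 2: Midrank |d_i| (ties get averaged ranks).
ranks: |6|->5, |2|->2, |1|->1, |8|->7, |7|->6, |5|->4, |4|->3
Step 3: Attach original signs; sum ranks with positive sign and with negative sign.
W+ = 6 + 4 = 10
W- = 5 + 2 + 1 + 7 + 3 = 18
(Check: W+ + W- = 28 should equal n(n+1)/2 = 28.)
Step 4: Test statistic W = min(W+, W-) = 10.
Step 5: No ties, so the exact null distribution over the 2^7 = 128 sign assignments gives the two-sided p-value = 0.578125.
Step 6: alpha = 0.05. fail to reject H0.

W+ = 10, W- = 18, W = min = 10, p = 0.578125, fail to reject H0.


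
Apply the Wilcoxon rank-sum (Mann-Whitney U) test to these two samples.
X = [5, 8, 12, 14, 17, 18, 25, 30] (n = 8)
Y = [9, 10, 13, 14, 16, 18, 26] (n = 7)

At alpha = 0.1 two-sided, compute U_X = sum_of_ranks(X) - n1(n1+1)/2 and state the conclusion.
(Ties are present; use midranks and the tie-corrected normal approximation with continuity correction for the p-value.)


Step 1: Combine and sort all 15 observations; assign midranks.
sorted (value, group): (5,X), (8,X), (9,Y), (10,Y), (12,X), (13,Y), (14,X), (14,Y), (16,Y), (17,X), (18,X), (18,Y), (25,X), (26,Y), (30,X)
ranks: 5->1, 8->2, 9->3, 10->4, 12->5, 13->6, 14->7.5, 14->7.5, 16->9, 17->10, 18->11.5, 18->11.5, 25->13, 26->14, 30->15
Step 2: Rank sum for X: R1 = 1 + 2 + 5 + 7.5 + 10 + 11.5 + 13 + 15 = 65.
Step 3: U_X = R1 - n1(n1+1)/2 = 65 - 8*9/2 = 65 - 36 = 29.
       U_Y = n1*n2 - U_X = 56 - 29 = 27.
Step 4: Ties are present, so use the tie-corrected normal approximation (with continuity correction) for the p-value.
Step 5: p-value = 0.953775; compare to alpha = 0.1. fail to reject H0.

U_X = 29, p = 0.953775, fail to reject H0 at alpha = 0.1.


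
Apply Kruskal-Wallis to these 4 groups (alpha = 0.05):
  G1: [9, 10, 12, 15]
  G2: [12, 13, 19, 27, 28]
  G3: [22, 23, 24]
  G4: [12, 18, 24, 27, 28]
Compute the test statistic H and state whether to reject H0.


Step 1: Combine all N = 17 observations and assign midranks.
sorted (value, group, rank): (9,G1,1), (10,G1,2), (12,G1,4), (12,G2,4), (12,G4,4), (13,G2,6), (15,G1,7), (18,G4,8), (19,G2,9), (22,G3,10), (23,G3,11), (24,G3,12.5), (24,G4,12.5), (27,G2,14.5), (27,G4,14.5), (28,G2,16.5), (28,G4,16.5)
Step 2: Sum ranks within each group.
R_1 = 14 (n_1 = 4)
R_2 = 50 (n_2 = 5)
R_3 = 33.5 (n_3 = 3)
R_4 = 55.5 (n_4 = 5)
Step 3: H = 12/(N(N+1)) * sum(R_i^2/n_i) - 3(N+1)
     = 12/(17*18) * (14^2/4 + 50^2/5 + 33.5^2/3 + 55.5^2/5) - 3*18
     = 0.039216 * 1539.13 - 54
     = 6.358170.
Step 4: Ties present; correction factor C = 1 - 42/(17^3 - 17) = 0.991422. Corrected H = 6.358170 / 0.991422 = 6.413185.
Step 5: Under H0, H ~ chi^2(3); p-value = 0.093150.
Step 6: alpha = 0.05. fail to reject H0.

H = 6.4132, df = 3, p = 0.093150, fail to reject H0.


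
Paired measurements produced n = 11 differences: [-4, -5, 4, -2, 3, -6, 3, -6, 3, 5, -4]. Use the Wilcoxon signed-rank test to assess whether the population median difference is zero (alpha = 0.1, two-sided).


Step 1: Drop any zero differences (none here) and take |d_i|.
|d| = [4, 5, 4, 2, 3, 6, 3, 6, 3, 5, 4]
Step 2: Midrank |d_i| (ties get averaged ranks).
ranks: |4|->6, |5|->8.5, |4|->6, |2|->1, |3|->3, |6|->10.5, |3|->3, |6|->10.5, |3|->3, |5|->8.5, |4|->6
Step 3: Attach original signs; sum ranks with positive sign and with negative sign.
W+ = 6 + 3 + 3 + 3 + 8.5 = 23.5
W- = 6 + 8.5 + 1 + 10.5 + 10.5 + 6 = 42.5
(Check: W+ + W- = 66 should equal n(n+1)/2 = 66.)
Step 4: Test statistic W = min(W+, W-) = 23.5.
Step 5: Ties in |d|, so use the tie-corrected normal approximation.
        E[W] = n(n+1)/4 = 11*12/4 = 33.
        Tie groups: |d|=3 (t=3), |d|=4 (t=3), |d|=5 (t=2), |d|=6 (t=2); sum(t^3 - t) = 60.
        Var[W] = n(n+1)(2n+1)/24 - sum(t^3-t)/48 = 3036/24 - 60/48 = 125.25.
        z = (W - E[W]) / sqrt(Var[W]) = (23.5 - 33) / 11.1915 = -0.8489.
        Two-sided p = 2*Phi(z) = 0.395961.
Step 6: alpha = 0.1. fail to reject H0.

W+ = 23.5, W- = 42.5, W = min = 23.5, p = 0.395961, fail to reject H0.


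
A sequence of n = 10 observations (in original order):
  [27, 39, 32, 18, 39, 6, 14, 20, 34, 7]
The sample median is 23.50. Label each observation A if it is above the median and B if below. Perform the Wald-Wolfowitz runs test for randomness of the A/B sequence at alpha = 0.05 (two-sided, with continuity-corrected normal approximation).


Step 1: Compute median = 23.50; label A = above, B = below.
Labels in order: AAABABBBAB  (n_A = 5, n_B = 5)
Step 2: Count runs R = 6.
Step 3: Under H0 (random ordering), E[R] = 2*n_A*n_B/(n_A+n_B) + 1 = 2*5*5/10 + 1 = 6.0000.
        Var[R] = 2*n_A*n_B*(2*n_A*n_B - n_A - n_B) / ((n_A+n_B)^2 * (n_A+n_B-1)) = 2000/900 = 2.2222.
        SD[R] = 1.4907.
Step 4: R = E[R], so z = 0 with no continuity correction.
Step 5: Two-sided p-value via normal approximation = 2*(1 - Phi(|z|)) = 1.000000.
Step 6: alpha = 0.05. fail to reject H0.

R = 6, z = 0.0000, p = 1.000000, fail to reject H0.


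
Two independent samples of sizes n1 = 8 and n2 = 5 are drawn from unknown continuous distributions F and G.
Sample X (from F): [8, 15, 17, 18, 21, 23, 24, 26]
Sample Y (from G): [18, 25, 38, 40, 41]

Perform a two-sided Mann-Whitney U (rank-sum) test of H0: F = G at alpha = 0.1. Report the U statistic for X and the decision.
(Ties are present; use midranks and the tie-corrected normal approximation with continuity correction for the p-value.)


Step 1: Combine and sort all 13 observations; assign midranks.
sorted (value, group): (8,X), (15,X), (17,X), (18,X), (18,Y), (21,X), (23,X), (24,X), (25,Y), (26,X), (38,Y), (40,Y), (41,Y)
ranks: 8->1, 15->2, 17->3, 18->4.5, 18->4.5, 21->6, 23->7, 24->8, 25->9, 26->10, 38->11, 40->12, 41->13
Step 2: Rank sum for X: R1 = 1 + 2 + 3 + 4.5 + 6 + 7 + 8 + 10 = 41.5.
Step 3: U_X = R1 - n1(n1+1)/2 = 41.5 - 8*9/2 = 41.5 - 36 = 5.5.
       U_Y = n1*n2 - U_X = 40 - 5.5 = 34.5.
Step 4: Ties are present, so use the tie-corrected normal approximation (with continuity correction) for the p-value.
Step 5: p-value = 0.040149; compare to alpha = 0.1. reject H0.

U_X = 5.5, p = 0.040149, reject H0 at alpha = 0.1.


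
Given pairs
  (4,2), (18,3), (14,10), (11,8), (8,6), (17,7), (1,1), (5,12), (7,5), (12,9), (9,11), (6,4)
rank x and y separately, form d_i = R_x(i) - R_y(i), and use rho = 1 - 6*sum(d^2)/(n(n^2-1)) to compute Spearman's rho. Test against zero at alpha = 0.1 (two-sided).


Step 1: Rank x and y separately (midranks; no ties here).
rank(x): 4->2, 18->12, 14->10, 11->8, 8->6, 17->11, 1->1, 5->3, 7->5, 12->9, 9->7, 6->4
rank(y): 2->2, 3->3, 10->10, 8->8, 6->6, 7->7, 1->1, 12->12, 5->5, 9->9, 11->11, 4->4
Step 2: d_i = R_x(i) - R_y(i); compute d_i^2.
  (2-2)^2=0, (12-3)^2=81, (10-10)^2=0, (8-8)^2=0, (6-6)^2=0, (11-7)^2=16, (1-1)^2=0, (3-12)^2=81, (5-5)^2=0, (9-9)^2=0, (7-11)^2=16, (4-4)^2=0
sum(d^2) = 194.
Step 3: rho = 1 - 6*194 / (12*(12^2 - 1)) = 1 - 1164/1716 = 0.321678.
Step 4: Under H0, t = rho * sqrt((n-2)/(1-rho^2)) = 1.0743 ~ t(10).
Step 5: Two-sided p-value from the t-distribution with 10 df = 0.307910.
Step 6: alpha = 0.1. fail to reject H0.

rho = 0.3217, p = 0.307910, fail to reject H0 at alpha = 0.1.


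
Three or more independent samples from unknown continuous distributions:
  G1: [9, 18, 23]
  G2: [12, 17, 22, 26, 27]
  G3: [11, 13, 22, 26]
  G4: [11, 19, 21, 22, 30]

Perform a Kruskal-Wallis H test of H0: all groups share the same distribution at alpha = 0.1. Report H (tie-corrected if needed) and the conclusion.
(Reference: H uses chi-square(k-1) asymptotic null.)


Step 1: Combine all N = 17 observations and assign midranks.
sorted (value, group, rank): (9,G1,1), (11,G3,2.5), (11,G4,2.5), (12,G2,4), (13,G3,5), (17,G2,6), (18,G1,7), (19,G4,8), (21,G4,9), (22,G2,11), (22,G3,11), (22,G4,11), (23,G1,13), (26,G2,14.5), (26,G3,14.5), (27,G2,16), (30,G4,17)
Step 2: Sum ranks within each group.
R_1 = 21 (n_1 = 3)
R_2 = 51.5 (n_2 = 5)
R_3 = 33 (n_3 = 4)
R_4 = 47.5 (n_4 = 5)
Step 3: H = 12/(N(N+1)) * sum(R_i^2/n_i) - 3(N+1)
     = 12/(17*18) * (21^2/3 + 51.5^2/5 + 33^2/4 + 47.5^2/5) - 3*18
     = 0.039216 * 1400.95 - 54
     = 0.939216.
Step 4: Ties present; correction factor C = 1 - 36/(17^3 - 17) = 0.992647. Corrected H = 0.939216 / 0.992647 = 0.946173.
Step 5: Under H0, H ~ chi^2(3); p-value = 0.814273.
Step 6: alpha = 0.1. fail to reject H0.

H = 0.9462, df = 3, p = 0.814273, fail to reject H0.


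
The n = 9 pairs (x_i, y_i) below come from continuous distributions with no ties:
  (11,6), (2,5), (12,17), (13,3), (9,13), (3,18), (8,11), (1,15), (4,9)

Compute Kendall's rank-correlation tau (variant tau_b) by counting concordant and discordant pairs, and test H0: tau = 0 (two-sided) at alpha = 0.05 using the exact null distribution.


Step 1: Enumerate the 36 unordered pairs (i,j) with i<j and classify each by sign(x_j-x_i) * sign(y_j-y_i).
  (1,2):dx=-9,dy=-1->C; (1,3):dx=+1,dy=+11->C; (1,4):dx=+2,dy=-3->D; (1,5):dx=-2,dy=+7->D
  (1,6):dx=-8,dy=+12->D; (1,7):dx=-3,dy=+5->D; (1,8):dx=-10,dy=+9->D; (1,9):dx=-7,dy=+3->D
  (2,3):dx=+10,dy=+12->C; (2,4):dx=+11,dy=-2->D; (2,5):dx=+7,dy=+8->C; (2,6):dx=+1,dy=+13->C
  (2,7):dx=+6,dy=+6->C; (2,8):dx=-1,dy=+10->D; (2,9):dx=+2,dy=+4->C; (3,4):dx=+1,dy=-14->D
  (3,5):dx=-3,dy=-4->C; (3,6):dx=-9,dy=+1->D; (3,7):dx=-4,dy=-6->C; (3,8):dx=-11,dy=-2->C
  (3,9):dx=-8,dy=-8->C; (4,5):dx=-4,dy=+10->D; (4,6):dx=-10,dy=+15->D; (4,7):dx=-5,dy=+8->D
  (4,8):dx=-12,dy=+12->D; (4,9):dx=-9,dy=+6->D; (5,6):dx=-6,dy=+5->D; (5,7):dx=-1,dy=-2->C
  (5,8):dx=-8,dy=+2->D; (5,9):dx=-5,dy=-4->C; (6,7):dx=+5,dy=-7->D; (6,8):dx=-2,dy=-3->C
  (6,9):dx=+1,dy=-9->D; (7,8):dx=-7,dy=+4->D; (7,9):dx=-4,dy=-2->C; (8,9):dx=+3,dy=-6->D
Step 2: C = 15, D = 21, total pairs = 36.
Step 3: tau = (C - D)/(n(n-1)/2) = (15 - 21)/36 = -0.166667.
Step 4: Exact two-sided p-value (enumerate n! = 362880 permutations of y under H0): p = 0.612202.
Step 5: alpha = 0.05. fail to reject H0.

tau_b = -0.1667 (C=15, D=21), p = 0.612202, fail to reject H0.
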